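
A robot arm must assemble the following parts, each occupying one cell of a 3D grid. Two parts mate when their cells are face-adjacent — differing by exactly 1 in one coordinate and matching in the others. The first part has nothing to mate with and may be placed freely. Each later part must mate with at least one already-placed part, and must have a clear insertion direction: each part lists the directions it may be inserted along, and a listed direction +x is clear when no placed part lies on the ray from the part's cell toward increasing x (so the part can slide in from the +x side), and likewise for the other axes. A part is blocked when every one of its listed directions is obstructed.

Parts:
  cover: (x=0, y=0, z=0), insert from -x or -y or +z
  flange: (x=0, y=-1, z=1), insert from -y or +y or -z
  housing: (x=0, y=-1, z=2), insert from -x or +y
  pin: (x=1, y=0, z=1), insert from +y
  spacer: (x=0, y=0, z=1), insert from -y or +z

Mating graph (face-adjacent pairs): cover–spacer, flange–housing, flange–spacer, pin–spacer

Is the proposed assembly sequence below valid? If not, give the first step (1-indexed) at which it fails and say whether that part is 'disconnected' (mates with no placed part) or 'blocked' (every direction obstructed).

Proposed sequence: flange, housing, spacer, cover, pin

1. flange@(0, -1, 1) [-y clear] — {flange}
2. housing@(0, -1, 2) [-x clear] — {flange, housing}
3. spacer@(0, 0, 1) [+z clear] — {flange, housing, spacer}
4. cover@(0, 0, 0) [-x clear] — {cover, flange, housing, spacer}
5. pin@(1, 0, 1) [+y clear] — {cover, flange, housing, pin, spacer}

Valid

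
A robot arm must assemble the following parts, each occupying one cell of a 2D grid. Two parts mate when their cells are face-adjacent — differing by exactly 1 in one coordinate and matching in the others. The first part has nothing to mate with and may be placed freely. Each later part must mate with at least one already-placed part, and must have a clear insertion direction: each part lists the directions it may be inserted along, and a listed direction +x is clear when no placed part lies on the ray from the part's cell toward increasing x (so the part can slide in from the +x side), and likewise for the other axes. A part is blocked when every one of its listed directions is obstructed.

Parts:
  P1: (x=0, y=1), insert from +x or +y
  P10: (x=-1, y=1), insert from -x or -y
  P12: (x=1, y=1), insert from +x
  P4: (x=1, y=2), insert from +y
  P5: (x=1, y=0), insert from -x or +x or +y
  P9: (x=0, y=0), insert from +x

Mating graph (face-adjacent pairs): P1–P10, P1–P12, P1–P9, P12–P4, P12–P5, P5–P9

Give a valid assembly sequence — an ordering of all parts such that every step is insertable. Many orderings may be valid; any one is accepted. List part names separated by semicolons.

P1; P9; P12; P4; P10; P5

1. P1@(0, 1) [+x clear] — {P1}
2. P9@(0, 0) [+x clear] — {P1, P9}
3. P12@(1, 1) [+x clear] — {P1, P12, P9}
4. P4@(1, 2) [+y clear] — {P1, P12, P4, P9}
5. P10@(-1, 1) [-x clear] — {P1, P10, P12, P4, P9}
6. P5@(1, 0) [+x clear] — {P1, P10, P12, P4, P5, P9}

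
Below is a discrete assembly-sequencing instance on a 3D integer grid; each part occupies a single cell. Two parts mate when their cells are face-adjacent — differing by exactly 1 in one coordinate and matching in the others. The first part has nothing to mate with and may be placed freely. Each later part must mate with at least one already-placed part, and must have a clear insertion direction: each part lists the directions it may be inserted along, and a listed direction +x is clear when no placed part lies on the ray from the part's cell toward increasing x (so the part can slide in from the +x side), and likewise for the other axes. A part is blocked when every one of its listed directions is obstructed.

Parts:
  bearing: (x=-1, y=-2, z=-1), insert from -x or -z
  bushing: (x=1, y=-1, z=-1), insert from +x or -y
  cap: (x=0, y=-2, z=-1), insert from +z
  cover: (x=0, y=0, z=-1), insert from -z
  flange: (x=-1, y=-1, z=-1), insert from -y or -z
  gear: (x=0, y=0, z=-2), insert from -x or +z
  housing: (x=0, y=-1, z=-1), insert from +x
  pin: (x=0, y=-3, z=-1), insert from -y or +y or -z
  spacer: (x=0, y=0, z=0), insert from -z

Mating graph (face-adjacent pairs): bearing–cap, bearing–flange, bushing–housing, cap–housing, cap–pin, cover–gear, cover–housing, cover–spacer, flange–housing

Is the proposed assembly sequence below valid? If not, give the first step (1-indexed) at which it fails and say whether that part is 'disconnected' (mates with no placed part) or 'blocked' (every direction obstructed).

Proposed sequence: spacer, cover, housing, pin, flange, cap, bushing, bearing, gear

Invalid at step 4 (disconnected)

1. spacer@(0, 0, 0) [-z clear] — {spacer}
2. cover@(0, 0, -1) [-z clear] — {cover, spacer}
3. housing@(0, -1, -1) [+x clear] — {cover, housing, spacer}
4. pin@(0, -3, -1) — no placed neighbour ⇒ disconnected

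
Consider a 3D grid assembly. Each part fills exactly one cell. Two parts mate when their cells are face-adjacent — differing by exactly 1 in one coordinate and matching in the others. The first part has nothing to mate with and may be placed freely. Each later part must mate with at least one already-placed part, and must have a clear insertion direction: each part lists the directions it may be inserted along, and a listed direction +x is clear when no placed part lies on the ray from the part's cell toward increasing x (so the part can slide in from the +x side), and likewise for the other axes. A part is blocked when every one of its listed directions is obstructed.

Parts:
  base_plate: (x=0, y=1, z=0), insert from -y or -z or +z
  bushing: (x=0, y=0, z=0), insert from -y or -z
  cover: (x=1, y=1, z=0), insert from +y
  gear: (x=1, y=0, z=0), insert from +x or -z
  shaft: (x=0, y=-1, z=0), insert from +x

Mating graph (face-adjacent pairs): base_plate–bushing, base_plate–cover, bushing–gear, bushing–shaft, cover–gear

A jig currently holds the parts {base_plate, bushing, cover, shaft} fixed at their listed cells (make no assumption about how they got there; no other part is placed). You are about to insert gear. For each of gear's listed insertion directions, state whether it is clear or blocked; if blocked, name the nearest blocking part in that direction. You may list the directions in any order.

+x: ray from gear(1, 0, 0) has no placed part ⇒ clear
-z: ray from gear(1, 0, 0) has no placed part ⇒ clear

+x: clear; -z: clear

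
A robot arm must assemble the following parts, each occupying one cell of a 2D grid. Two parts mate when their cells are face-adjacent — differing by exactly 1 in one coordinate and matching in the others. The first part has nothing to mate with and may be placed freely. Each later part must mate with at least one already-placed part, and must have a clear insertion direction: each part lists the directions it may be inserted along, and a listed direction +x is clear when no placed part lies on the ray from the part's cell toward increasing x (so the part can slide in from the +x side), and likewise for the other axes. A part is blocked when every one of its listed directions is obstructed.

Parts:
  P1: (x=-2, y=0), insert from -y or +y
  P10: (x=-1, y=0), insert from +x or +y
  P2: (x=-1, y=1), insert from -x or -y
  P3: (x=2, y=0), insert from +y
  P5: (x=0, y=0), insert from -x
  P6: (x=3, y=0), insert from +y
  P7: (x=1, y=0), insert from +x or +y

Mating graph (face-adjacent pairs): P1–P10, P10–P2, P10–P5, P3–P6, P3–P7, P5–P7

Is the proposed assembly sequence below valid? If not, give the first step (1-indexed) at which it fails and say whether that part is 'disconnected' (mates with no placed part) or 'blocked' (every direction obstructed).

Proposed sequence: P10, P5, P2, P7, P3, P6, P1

1. P10@(-1, 0) [+x clear] — {P10}
2. P5@(0, 0) — -x all obstructed ⇒ blocked

Invalid at step 2 (blocked)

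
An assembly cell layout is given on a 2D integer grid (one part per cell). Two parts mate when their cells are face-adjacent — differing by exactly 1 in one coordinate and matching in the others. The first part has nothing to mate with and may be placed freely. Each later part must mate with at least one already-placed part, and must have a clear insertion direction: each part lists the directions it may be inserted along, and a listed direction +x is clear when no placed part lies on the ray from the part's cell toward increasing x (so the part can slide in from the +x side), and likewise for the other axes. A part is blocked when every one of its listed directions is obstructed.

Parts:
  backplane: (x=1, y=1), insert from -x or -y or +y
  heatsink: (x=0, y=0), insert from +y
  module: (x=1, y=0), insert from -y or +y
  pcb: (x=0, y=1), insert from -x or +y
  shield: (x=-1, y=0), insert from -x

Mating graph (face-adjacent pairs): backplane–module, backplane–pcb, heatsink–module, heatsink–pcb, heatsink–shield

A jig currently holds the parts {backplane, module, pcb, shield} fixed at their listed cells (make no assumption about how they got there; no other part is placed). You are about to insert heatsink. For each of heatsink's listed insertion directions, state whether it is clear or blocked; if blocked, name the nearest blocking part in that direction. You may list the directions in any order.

+y: nearest on ray is pcb@(0, 1) ⇒ blocked

+y: blocked by pcb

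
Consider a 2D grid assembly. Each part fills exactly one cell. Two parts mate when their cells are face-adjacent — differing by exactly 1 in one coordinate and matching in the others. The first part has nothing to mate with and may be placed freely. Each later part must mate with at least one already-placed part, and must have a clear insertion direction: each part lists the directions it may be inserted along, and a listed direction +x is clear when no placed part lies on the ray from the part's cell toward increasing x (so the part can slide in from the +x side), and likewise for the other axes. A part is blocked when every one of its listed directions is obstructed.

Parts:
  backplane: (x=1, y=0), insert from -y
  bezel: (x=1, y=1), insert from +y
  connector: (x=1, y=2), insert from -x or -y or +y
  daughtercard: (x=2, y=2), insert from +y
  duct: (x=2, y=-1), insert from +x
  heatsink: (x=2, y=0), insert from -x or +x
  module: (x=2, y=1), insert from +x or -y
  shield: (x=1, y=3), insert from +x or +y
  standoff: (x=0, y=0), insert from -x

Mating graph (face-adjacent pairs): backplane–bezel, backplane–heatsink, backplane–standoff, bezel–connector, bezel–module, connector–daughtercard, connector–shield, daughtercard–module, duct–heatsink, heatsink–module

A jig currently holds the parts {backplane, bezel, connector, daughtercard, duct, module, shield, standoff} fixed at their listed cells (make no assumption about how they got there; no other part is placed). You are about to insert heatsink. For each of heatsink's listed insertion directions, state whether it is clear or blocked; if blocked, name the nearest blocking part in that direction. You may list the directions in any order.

+x: clear; -x: blocked by backplane

-x: nearest on ray is backplane@(1, 0) ⇒ blocked
+x: ray from heatsink(2, 0) has no placed part ⇒ clear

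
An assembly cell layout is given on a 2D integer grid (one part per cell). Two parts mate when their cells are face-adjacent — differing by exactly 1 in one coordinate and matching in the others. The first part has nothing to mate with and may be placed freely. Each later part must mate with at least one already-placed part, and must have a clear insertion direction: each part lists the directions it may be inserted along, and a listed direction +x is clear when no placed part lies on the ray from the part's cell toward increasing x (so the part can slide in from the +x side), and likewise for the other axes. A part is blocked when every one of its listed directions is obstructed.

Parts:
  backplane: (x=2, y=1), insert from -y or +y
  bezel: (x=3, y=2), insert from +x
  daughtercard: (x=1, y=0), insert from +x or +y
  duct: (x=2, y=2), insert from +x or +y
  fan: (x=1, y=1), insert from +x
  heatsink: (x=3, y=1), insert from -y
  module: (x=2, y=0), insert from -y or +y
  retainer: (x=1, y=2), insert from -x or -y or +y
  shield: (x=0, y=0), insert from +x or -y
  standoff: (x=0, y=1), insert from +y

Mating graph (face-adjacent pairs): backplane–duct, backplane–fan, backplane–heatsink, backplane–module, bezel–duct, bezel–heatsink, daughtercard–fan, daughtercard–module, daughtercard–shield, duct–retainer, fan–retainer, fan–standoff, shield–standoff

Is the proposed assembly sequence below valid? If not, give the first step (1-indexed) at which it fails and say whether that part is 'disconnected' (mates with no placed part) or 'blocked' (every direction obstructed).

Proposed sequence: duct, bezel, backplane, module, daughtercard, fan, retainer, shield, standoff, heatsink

1. duct@(2, 2) [+x clear] — {duct}
2. bezel@(3, 2) [+x clear] — {bezel, duct}
3. backplane@(2, 1) [-y clear] — {backplane, bezel, duct}
4. module@(2, 0) [-y clear] — {backplane, bezel, duct, module}
5. daughtercard@(1, 0) [+y clear] — {backplane, bezel, daughtercard, duct, module}
6. fan@(1, 1) — +x all obstructed ⇒ blocked

Invalid at step 6 (blocked)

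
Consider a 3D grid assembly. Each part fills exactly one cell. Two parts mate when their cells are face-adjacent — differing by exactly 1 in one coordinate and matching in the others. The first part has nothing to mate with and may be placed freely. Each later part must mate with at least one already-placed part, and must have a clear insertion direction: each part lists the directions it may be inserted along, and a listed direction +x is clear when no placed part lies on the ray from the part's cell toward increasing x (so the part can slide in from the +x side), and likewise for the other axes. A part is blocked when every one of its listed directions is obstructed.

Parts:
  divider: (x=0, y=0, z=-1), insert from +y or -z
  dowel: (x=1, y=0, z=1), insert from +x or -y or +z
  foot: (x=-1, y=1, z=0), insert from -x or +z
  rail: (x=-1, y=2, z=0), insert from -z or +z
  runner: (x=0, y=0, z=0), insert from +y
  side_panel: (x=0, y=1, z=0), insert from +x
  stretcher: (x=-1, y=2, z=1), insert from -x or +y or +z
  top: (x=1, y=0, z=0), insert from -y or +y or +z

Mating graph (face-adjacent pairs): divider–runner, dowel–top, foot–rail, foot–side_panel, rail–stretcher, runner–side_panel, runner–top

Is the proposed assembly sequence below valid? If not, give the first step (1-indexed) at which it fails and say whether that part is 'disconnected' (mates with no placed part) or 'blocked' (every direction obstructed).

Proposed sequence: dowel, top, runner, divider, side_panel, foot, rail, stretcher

Valid

1. dowel@(1, 0, 1) [+x clear] — {dowel}
2. top@(1, 0, 0) [-y clear] — {dowel, top}
3. runner@(0, 0, 0) [+y clear] — {dowel, runner, top}
4. divider@(0, 0, -1) [+y clear] — {divider, dowel, runner, top}
5. side_panel@(0, 1, 0) [+x clear] — {divider, dowel, runner, side_panel, top}
6. foot@(-1, 1, 0) [-x clear] — {divider, dowel, foot, runner, side_panel, top}
7. rail@(-1, 2, 0) [-z clear] — {divider, dowel, foot, rail, runner, side_panel, top}
8. stretcher@(-1, 2, 1) [-x clear] — {divider, dowel, foot, rail, runner, side_panel, stretcher, top}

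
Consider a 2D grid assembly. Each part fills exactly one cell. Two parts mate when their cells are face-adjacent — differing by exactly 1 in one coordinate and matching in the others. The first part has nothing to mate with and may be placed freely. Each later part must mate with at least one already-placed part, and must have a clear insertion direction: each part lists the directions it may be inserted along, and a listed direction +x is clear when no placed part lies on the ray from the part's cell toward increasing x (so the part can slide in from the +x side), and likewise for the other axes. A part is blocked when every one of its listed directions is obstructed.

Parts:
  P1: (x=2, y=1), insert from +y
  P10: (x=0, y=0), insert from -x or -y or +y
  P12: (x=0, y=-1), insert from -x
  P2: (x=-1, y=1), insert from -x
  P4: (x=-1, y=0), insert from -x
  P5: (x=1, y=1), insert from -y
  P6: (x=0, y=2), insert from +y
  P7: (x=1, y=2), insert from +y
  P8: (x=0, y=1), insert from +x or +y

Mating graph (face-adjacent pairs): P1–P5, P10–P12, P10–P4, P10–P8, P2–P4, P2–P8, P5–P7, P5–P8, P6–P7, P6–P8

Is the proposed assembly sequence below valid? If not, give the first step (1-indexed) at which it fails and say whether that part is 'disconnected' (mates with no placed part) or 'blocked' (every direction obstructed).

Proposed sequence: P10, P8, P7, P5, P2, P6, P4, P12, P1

1. P10@(0, 0) [-x clear] — {P10}
2. P8@(0, 1) [+x clear] — {P10, P8}
3. P7@(1, 2) — no placed neighbour ⇒ disconnected

Invalid at step 3 (disconnected)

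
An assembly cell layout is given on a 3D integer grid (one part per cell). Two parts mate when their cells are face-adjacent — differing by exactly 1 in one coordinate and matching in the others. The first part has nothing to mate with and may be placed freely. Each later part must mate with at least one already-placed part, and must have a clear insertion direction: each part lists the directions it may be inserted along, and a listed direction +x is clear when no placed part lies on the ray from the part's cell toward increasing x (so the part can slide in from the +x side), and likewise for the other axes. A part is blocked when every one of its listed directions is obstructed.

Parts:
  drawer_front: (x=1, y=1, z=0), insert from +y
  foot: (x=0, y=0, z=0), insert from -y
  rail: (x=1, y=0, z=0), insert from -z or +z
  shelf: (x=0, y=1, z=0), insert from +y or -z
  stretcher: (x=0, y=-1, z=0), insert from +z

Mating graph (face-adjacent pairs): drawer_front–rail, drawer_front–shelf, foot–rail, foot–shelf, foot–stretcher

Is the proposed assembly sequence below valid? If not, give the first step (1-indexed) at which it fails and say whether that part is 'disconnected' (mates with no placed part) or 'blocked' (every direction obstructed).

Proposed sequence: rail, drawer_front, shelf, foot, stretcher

Valid

1. rail@(1, 0, 0) [-z clear] — {rail}
2. drawer_front@(1, 1, 0) [+y clear] — {drawer_front, rail}
3. shelf@(0, 1, 0) [+y clear] — {drawer_front, rail, shelf}
4. foot@(0, 0, 0) [-y clear] — {drawer_front, foot, rail, shelf}
5. stretcher@(0, -1, 0) [+z clear] — {drawer_front, foot, rail, shelf, stretcher}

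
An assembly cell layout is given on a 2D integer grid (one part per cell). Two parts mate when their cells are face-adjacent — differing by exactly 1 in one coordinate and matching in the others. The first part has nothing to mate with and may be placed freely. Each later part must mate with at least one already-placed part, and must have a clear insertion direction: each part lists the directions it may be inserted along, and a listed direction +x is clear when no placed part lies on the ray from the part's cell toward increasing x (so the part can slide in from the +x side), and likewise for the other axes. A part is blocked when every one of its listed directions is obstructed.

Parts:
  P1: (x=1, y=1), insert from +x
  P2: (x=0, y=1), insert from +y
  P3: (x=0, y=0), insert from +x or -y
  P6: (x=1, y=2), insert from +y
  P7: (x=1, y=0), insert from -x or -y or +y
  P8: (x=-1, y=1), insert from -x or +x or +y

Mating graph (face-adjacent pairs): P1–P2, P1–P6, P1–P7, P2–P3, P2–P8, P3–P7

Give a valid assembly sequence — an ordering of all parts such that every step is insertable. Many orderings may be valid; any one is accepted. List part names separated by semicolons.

P1; P6; P2; P3; P8; P7

1. P1@(1, 1) [+x clear] — {P1}
2. P6@(1, 2) [+y clear] — {P1, P6}
3. P2@(0, 1) [+y clear] — {P1, P2, P6}
4. P3@(0, 0) [+x clear] — {P1, P2, P3, P6}
5. P8@(-1, 1) [-x clear] — {P1, P2, P3, P6, P8}
6. P7@(1, 0) [-y clear] — {P1, P2, P3, P6, P7, P8}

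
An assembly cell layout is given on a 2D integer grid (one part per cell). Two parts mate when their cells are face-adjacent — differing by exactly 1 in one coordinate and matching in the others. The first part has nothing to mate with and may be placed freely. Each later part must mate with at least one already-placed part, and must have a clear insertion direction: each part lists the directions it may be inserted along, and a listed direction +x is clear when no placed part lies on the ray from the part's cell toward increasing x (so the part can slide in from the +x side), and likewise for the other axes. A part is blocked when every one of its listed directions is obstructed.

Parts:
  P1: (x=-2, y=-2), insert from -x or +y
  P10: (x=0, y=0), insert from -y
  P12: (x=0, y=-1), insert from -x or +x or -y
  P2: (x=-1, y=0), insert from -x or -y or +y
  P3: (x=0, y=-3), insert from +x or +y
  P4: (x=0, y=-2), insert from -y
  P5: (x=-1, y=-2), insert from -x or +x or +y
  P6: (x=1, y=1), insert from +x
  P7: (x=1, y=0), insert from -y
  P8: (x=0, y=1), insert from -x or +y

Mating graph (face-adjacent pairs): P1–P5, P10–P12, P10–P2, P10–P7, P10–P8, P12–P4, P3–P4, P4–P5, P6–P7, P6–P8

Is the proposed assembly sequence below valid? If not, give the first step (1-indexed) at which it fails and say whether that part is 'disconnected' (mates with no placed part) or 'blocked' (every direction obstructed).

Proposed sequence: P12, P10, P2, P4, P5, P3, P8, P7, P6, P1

Invalid at step 2 (blocked)

1. P12@(0, -1) [-x clear] — {P12}
2. P10@(0, 0) — -y all obstructed ⇒ blocked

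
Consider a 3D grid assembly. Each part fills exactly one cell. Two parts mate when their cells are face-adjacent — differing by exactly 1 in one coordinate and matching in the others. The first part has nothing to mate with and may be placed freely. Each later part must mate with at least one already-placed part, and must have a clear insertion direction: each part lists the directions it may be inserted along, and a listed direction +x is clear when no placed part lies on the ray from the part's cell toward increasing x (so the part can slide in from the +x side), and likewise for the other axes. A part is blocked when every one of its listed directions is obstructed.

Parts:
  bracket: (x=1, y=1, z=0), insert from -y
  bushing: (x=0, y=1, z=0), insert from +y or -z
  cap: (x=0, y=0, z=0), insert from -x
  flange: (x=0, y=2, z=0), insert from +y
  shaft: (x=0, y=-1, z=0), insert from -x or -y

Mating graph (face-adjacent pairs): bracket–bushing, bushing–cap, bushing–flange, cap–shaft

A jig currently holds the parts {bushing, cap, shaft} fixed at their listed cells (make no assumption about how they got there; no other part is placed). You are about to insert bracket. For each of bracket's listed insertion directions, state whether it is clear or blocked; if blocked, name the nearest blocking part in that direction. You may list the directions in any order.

-y: ray from bracket(1, 1, 0) has no placed part ⇒ clear

-y: clear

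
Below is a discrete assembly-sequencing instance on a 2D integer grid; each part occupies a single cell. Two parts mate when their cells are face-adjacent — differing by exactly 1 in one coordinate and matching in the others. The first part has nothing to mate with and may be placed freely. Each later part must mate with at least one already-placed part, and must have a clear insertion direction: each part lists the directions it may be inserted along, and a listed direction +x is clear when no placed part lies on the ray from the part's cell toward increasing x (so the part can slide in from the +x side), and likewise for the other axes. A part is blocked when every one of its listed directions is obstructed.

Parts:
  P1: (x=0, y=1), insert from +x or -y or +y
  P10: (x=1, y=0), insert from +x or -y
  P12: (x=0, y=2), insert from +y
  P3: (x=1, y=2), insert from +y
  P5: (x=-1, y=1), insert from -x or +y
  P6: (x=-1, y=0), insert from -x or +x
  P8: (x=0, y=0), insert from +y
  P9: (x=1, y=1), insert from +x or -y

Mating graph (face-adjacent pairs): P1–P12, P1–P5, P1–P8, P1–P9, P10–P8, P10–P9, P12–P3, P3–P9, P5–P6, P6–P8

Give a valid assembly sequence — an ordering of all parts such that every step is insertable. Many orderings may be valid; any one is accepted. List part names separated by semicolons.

1. P3@(1, 2) [+y clear] — {P3}
2. P9@(1, 1) [+x clear] — {P3, P9}
3. P10@(1, 0) [+x clear] — {P10, P3, P9}
4. P8@(0, 0) [+y clear] — {P10, P3, P8, P9}
5. P1@(0, 1) [+y clear] — {P1, P10, P3, P8, P9}
6. P5@(-1, 1) [-x clear] — {P1, P10, P3, P5, P8, P9}
7. P12@(0, 2) [+y clear] — {P1, P10, P12, P3, P5, P8, P9}
8. P6@(-1, 0) [-x clear] — {P1, P10, P12, P3, P5, P6, P8, P9}

P3; P9; P10; P8; P1; P5; P12; P6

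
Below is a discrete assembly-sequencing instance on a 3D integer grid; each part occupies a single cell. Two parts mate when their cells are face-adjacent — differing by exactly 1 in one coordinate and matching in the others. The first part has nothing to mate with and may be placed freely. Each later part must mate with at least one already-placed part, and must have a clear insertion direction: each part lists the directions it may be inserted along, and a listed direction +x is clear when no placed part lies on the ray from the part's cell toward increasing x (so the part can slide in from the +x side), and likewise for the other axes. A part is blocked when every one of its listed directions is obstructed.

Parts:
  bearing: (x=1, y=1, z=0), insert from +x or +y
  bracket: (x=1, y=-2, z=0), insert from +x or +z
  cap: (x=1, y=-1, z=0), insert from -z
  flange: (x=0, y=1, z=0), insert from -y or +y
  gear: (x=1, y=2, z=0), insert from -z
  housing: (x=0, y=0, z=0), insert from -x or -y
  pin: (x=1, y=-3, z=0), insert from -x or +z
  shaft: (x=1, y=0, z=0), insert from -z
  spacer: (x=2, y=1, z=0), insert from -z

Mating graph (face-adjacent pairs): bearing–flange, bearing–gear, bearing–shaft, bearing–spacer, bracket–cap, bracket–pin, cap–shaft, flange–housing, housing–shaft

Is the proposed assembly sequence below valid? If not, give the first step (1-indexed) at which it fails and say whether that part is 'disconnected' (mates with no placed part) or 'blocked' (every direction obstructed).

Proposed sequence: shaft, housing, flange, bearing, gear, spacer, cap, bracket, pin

1. shaft@(1, 0, 0) [-z clear] — {shaft}
2. housing@(0, 0, 0) [-x clear] — {housing, shaft}
3. flange@(0, 1, 0) [+y clear] — {flange, housing, shaft}
4. bearing@(1, 1, 0) [+x clear] — {bearing, flange, housing, shaft}
5. gear@(1, 2, 0) [-z clear] — {bearing, flange, gear, housing, shaft}
6. spacer@(2, 1, 0) [-z clear] — {bearing, flange, gear, housing, shaft, spacer}
7. cap@(1, -1, 0) [-z clear] — {bearing, cap, flange, gear, housing, shaft, spacer}
8. bracket@(1, -2, 0) [+x clear] — {bearing, bracket, cap, flange, gear, housing, shaft, spacer}
9. pin@(1, -3, 0) [-x clear] — {bearing, bracket, cap, flange, gear, housing, pin, shaft, spacer}

Valid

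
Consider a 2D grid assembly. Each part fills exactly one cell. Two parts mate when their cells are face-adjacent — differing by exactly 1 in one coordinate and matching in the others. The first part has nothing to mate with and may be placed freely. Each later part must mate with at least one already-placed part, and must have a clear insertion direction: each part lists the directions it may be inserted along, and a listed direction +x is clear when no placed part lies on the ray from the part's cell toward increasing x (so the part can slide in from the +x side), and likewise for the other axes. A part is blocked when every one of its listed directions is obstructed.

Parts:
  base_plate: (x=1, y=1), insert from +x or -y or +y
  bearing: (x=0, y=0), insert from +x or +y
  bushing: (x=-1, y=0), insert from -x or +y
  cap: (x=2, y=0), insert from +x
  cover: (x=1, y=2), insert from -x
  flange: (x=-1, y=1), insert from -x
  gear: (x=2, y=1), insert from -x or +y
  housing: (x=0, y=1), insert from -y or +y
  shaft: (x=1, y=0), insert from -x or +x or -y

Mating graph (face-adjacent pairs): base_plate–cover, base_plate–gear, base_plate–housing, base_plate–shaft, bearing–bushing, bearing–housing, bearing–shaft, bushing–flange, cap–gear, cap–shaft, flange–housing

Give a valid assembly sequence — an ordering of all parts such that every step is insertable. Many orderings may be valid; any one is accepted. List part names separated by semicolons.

1. bearing@(0, 0) [+x clear] — {bearing}
2. bushing@(-1, 0) [-x clear] — {bearing, bushing}
3. shaft@(1, 0) [+x clear] — {bearing, bushing, shaft}
4. cap@(2, 0) [+x clear] — {bearing, bushing, cap, shaft}
5. base_plate@(1, 1) [+x clear] — {base_plate, bearing, bushing, cap, shaft}
6. cover@(1, 2) [-x clear] — {base_plate, bearing, bushing, cap, cover, shaft}
7. housing@(0, 1) [+y clear] — {base_plate, bearing, bushing, cap, cover, housing, shaft}
8. flange@(-1, 1) [-x clear] — {base_plate, bearing, bushing, cap, cover, flange, housing, shaft}
9. gear@(2, 1) [+y clear] — {base_plate, bearing, bushing, cap, cover, flange, gear, housing, shaft}

bearing; bushing; shaft; cap; base_plate; cover; housing; flange; gear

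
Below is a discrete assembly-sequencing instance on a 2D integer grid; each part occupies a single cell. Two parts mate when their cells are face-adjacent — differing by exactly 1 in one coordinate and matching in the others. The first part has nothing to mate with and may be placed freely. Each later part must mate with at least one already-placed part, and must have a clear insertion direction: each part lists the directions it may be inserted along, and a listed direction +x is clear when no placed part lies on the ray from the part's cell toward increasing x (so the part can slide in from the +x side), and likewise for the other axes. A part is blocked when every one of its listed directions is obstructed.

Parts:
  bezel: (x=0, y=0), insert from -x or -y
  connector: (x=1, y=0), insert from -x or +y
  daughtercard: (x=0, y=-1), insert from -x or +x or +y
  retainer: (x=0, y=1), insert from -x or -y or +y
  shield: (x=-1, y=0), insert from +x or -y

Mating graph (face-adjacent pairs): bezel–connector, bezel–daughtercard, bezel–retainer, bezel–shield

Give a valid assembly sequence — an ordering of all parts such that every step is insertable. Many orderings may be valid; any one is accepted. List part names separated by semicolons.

1. connector@(1, 0) [-x clear] — {connector}
2. bezel@(0, 0) [-x clear] — {bezel, connector}
3. shield@(-1, 0) [-y clear] — {bezel, connector, shield}
4. daughtercard@(0, -1) [-x clear] — {bezel, connector, daughtercard, shield}
5. retainer@(0, 1) [-x clear] — {bezel, connector, daughtercard, retainer, shield}

connector; bezel; shield; daughtercard; retainer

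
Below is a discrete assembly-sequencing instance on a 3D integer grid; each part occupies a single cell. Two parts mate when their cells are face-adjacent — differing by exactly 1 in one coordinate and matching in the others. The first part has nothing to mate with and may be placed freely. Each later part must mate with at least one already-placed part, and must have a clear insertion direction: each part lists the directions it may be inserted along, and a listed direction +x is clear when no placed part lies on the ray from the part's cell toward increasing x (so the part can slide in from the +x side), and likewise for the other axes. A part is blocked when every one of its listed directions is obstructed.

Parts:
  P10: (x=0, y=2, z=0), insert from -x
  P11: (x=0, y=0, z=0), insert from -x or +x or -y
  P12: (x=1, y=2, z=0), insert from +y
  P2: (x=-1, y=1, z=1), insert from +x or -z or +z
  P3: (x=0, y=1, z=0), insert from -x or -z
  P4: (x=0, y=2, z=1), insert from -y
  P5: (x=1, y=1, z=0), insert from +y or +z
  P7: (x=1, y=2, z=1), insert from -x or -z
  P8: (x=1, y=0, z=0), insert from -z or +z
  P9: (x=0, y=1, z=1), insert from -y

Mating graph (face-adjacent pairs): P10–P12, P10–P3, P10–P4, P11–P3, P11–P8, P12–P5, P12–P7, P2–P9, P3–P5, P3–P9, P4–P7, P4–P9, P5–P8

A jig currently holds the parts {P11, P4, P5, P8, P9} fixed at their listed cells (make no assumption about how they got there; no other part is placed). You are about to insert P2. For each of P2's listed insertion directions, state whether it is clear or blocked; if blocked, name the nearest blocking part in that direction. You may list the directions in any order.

+x: blocked by P9; +z: clear; -z: clear

+x: nearest on ray is P9@(0, 1, 1) ⇒ blocked
-z: ray from P2(-1, 1, 1) has no placed part ⇒ clear
+z: ray from P2(-1, 1, 1) has no placed part ⇒ clear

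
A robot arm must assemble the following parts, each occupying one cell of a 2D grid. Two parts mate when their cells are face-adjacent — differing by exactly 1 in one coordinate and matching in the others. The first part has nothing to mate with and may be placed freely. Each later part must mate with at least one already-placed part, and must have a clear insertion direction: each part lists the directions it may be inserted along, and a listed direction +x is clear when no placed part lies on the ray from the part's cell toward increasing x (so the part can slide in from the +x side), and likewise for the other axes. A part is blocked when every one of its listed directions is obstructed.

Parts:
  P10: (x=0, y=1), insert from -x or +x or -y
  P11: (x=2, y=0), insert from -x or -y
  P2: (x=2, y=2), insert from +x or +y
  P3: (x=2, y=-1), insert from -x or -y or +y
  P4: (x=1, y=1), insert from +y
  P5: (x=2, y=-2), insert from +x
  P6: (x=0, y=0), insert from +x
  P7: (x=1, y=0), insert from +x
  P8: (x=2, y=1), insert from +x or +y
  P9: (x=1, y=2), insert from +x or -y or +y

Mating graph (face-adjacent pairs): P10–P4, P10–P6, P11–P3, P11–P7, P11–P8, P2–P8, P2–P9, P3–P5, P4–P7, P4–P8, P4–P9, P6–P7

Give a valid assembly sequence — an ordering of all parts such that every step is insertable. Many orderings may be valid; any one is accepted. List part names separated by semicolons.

P10; P6; P7; P11; P3; P4; P9; P5; P2; P8

1. P10@(0, 1) [-x clear] — {P10}
2. P6@(0, 0) [+x clear] — {P10, P6}
3. P7@(1, 0) [+x clear] — {P10, P6, P7}
4. P11@(2, 0) [-y clear] — {P10, P11, P6, P7}
5. P3@(2, -1) [-x clear] — {P10, P11, P3, P6, P7}
6. P4@(1, 1) [+y clear] — {P10, P11, P3, P4, P6, P7}
7. P9@(1, 2) [+x clear] — {P10, P11, P3, P4, P6, P7, P9}
8. P5@(2, -2) [+x clear] — {P10, P11, P3, P4, P5, P6, P7, P9}
9. P2@(2, 2) [+x clear] — {P10, P11, P2, P3, P4, P5, P6, P7, P9}
10. P8@(2, 1) [+x clear] — {P10, P11, P2, P3, P4, P5, P6, P7, P8, P9}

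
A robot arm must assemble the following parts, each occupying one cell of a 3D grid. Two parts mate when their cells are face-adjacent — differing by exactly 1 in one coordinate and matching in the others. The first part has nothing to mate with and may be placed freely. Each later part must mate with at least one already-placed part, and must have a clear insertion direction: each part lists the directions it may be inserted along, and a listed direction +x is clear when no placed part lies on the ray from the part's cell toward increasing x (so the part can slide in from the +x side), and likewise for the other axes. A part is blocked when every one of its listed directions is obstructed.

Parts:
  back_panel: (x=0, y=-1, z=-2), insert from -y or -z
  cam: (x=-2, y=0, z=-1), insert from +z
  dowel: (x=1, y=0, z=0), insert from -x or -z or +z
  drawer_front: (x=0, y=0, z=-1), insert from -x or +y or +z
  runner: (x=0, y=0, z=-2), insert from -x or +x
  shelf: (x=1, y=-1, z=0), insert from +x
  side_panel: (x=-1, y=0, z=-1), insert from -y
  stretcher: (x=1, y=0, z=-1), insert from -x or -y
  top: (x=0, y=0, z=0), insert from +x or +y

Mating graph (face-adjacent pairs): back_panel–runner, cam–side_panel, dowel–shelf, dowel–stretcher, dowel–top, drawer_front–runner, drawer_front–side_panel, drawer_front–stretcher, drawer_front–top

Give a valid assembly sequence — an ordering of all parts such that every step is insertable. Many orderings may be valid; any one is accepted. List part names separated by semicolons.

top; drawer_front; stretcher; runner; side_panel; cam; dowel; shelf; back_panel

1. top@(0, 0, 0) [+x clear] — {top}
2. drawer_front@(0, 0, -1) [-x clear] — {drawer_front, top}
3. stretcher@(1, 0, -1) [-y clear] — {drawer_front, stretcher, top}
4. runner@(0, 0, -2) [-x clear] — {drawer_front, runner, stretcher, top}
5. side_panel@(-1, 0, -1) [-y clear] — {drawer_front, runner, side_panel, stretcher, top}
6. cam@(-2, 0, -1) [+z clear] — {cam, drawer_front, runner, side_panel, stretcher, top}
7. dowel@(1, 0, 0) [+z clear] — {cam, dowel, drawer_front, runner, side_panel, stretcher, top}
8. shelf@(1, -1, 0) [+x clear] — {cam, dowel, drawer_front, runner, shelf, side_panel, stretcher, top}
9. back_panel@(0, -1, -2) [-y clear] — {back_panel, cam, dowel, drawer_front, runner, shelf, side_panel, stretcher, top}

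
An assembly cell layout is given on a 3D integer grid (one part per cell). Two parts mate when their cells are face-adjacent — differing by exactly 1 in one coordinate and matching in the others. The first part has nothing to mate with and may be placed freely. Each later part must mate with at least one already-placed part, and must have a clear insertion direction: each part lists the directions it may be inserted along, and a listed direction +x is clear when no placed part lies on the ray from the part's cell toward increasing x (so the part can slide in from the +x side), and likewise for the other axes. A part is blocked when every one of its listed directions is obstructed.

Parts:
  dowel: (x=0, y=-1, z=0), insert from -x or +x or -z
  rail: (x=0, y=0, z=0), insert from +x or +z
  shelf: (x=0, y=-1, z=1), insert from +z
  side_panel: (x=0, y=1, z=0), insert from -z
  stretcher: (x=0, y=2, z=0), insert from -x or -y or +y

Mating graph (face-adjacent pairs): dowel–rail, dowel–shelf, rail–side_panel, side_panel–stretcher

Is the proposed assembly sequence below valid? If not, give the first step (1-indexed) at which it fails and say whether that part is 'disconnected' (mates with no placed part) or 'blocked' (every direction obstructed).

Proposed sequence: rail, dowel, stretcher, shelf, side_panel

1. rail@(0, 0, 0) [+x clear] — {rail}
2. dowel@(0, -1, 0) [-x clear] — {dowel, rail}
3. stretcher@(0, 2, 0) — no placed neighbour ⇒ disconnected

Invalid at step 3 (disconnected)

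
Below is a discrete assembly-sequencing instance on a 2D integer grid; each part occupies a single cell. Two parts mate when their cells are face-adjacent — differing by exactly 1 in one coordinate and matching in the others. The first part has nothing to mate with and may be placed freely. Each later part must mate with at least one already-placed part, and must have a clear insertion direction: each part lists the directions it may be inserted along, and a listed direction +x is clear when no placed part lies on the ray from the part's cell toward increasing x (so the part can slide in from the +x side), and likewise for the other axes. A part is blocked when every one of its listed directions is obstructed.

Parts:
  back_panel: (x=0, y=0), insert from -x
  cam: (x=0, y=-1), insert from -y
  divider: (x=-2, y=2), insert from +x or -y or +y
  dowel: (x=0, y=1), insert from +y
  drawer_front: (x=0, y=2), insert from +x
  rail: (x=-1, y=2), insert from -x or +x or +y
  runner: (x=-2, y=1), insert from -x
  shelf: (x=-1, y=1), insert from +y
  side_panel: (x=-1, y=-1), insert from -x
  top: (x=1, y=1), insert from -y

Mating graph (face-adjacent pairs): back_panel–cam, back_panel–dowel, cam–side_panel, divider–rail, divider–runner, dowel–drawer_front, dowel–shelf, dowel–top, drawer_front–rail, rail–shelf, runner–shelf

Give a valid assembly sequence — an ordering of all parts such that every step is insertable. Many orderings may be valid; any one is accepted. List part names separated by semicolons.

dowel; shelf; runner; rail; top; divider; drawer_front; back_panel; cam; side_panel

1. dowel@(0, 1) [+y clear] — {dowel}
2. shelf@(-1, 1) [+y clear] — {dowel, shelf}
3. runner@(-2, 1) [-x clear] — {dowel, runner, shelf}
4. rail@(-1, 2) [-x clear] — {dowel, rail, runner, shelf}
5. top@(1, 1) [-y clear] — {dowel, rail, runner, shelf, top}
6. divider@(-2, 2) [+y clear] — {divider, dowel, rail, runner, shelf, top}
7. drawer_front@(0, 2) [+x clear] — {divider, dowel, drawer_front, rail, runner, shelf, top}
8. back_panel@(0, 0) [-x clear] — {back_panel, divider, dowel, drawer_front, rail, runner, shelf, top}
9. cam@(0, -1) [-y clear] — {back_panel, cam, divider, dowel, drawer_front, rail, runner, shelf, top}
10. side_panel@(-1, -1) [-x clear] — {back_panel, cam, divider, dowel, drawer_front, rail, runner, shelf, side_panel, top}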